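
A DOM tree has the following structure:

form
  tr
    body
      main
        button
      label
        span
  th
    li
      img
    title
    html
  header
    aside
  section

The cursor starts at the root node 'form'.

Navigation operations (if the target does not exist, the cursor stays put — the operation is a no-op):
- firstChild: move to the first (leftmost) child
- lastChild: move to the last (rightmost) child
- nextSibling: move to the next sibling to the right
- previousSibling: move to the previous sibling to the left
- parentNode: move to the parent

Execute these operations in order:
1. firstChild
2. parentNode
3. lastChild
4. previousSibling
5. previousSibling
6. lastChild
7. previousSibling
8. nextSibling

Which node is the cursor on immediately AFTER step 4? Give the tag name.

After 1 (firstChild): tr
After 2 (parentNode): form
After 3 (lastChild): section
After 4 (previousSibling): header

Answer: header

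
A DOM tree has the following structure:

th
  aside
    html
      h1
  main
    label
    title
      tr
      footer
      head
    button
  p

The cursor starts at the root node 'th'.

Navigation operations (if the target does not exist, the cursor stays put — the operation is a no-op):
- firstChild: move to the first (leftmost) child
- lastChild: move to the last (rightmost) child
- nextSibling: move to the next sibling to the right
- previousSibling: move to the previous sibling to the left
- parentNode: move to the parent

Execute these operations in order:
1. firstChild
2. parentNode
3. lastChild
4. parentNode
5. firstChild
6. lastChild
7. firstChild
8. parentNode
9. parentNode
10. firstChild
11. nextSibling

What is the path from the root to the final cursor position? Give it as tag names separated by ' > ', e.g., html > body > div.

Answer: th > aside > html

Derivation:
After 1 (firstChild): aside
After 2 (parentNode): th
After 3 (lastChild): p
After 4 (parentNode): th
After 5 (firstChild): aside
After 6 (lastChild): html
After 7 (firstChild): h1
After 8 (parentNode): html
After 9 (parentNode): aside
After 10 (firstChild): html
After 11 (nextSibling): html (no-op, stayed)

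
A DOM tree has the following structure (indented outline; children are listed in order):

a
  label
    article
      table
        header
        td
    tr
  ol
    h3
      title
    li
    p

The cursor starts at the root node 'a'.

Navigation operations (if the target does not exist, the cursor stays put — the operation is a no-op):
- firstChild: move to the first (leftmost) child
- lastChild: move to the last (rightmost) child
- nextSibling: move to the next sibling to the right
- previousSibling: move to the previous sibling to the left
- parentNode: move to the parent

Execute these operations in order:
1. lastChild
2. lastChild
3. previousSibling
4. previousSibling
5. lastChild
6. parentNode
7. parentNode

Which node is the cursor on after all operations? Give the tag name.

After 1 (lastChild): ol
After 2 (lastChild): p
After 3 (previousSibling): li
After 4 (previousSibling): h3
After 5 (lastChild): title
After 6 (parentNode): h3
After 7 (parentNode): ol

Answer: ol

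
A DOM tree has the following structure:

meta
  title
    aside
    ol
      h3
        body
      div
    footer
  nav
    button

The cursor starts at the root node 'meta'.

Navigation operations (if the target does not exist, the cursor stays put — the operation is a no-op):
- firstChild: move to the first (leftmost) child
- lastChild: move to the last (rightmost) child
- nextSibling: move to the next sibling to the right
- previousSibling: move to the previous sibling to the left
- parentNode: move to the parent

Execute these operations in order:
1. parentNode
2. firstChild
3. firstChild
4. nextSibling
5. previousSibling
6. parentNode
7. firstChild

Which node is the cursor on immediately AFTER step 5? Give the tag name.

After 1 (parentNode): meta (no-op, stayed)
After 2 (firstChild): title
After 3 (firstChild): aside
After 4 (nextSibling): ol
After 5 (previousSibling): aside

Answer: aside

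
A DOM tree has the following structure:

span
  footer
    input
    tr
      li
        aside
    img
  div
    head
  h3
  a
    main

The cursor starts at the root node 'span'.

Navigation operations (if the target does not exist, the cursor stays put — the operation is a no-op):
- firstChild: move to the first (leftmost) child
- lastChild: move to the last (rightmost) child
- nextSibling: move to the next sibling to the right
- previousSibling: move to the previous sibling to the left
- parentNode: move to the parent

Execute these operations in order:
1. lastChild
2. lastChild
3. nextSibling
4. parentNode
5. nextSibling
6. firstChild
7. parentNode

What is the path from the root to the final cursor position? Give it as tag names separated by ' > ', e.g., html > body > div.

After 1 (lastChild): a
After 2 (lastChild): main
After 3 (nextSibling): main (no-op, stayed)
After 4 (parentNode): a
After 5 (nextSibling): a (no-op, stayed)
After 6 (firstChild): main
After 7 (parentNode): a

Answer: span > a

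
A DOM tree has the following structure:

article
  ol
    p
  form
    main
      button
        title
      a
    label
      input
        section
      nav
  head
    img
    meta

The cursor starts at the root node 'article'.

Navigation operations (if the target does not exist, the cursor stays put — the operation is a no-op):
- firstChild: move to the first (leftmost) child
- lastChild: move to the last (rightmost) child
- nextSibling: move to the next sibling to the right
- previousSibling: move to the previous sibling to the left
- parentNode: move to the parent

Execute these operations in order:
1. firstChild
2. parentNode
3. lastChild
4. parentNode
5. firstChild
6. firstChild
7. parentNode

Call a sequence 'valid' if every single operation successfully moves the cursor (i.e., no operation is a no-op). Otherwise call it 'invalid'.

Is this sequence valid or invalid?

After 1 (firstChild): ol
After 2 (parentNode): article
After 3 (lastChild): head
After 4 (parentNode): article
After 5 (firstChild): ol
After 6 (firstChild): p
After 7 (parentNode): ol

Answer: valid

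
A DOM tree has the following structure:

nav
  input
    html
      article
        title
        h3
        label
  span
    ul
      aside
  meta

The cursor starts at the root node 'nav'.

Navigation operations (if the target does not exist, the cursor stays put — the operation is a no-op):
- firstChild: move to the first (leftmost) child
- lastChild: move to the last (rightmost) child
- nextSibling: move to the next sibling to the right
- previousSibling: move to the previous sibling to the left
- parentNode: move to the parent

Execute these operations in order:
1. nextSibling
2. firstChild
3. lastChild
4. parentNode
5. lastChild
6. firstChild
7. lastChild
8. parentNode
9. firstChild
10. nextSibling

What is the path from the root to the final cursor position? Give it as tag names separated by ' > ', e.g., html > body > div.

After 1 (nextSibling): nav (no-op, stayed)
After 2 (firstChild): input
After 3 (lastChild): html
After 4 (parentNode): input
After 5 (lastChild): html
After 6 (firstChild): article
After 7 (lastChild): label
After 8 (parentNode): article
After 9 (firstChild): title
After 10 (nextSibling): h3

Answer: nav > input > html > article > h3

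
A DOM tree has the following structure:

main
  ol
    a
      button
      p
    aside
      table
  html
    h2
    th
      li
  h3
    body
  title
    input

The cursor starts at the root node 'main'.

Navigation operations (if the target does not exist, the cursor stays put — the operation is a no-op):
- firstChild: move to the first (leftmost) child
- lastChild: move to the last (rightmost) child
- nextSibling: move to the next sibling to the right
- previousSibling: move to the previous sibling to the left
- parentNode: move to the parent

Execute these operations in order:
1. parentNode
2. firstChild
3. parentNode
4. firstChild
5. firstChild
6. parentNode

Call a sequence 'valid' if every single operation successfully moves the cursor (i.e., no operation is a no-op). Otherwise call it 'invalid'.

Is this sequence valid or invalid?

After 1 (parentNode): main (no-op, stayed)
After 2 (firstChild): ol
After 3 (parentNode): main
After 4 (firstChild): ol
After 5 (firstChild): a
After 6 (parentNode): ol

Answer: invalid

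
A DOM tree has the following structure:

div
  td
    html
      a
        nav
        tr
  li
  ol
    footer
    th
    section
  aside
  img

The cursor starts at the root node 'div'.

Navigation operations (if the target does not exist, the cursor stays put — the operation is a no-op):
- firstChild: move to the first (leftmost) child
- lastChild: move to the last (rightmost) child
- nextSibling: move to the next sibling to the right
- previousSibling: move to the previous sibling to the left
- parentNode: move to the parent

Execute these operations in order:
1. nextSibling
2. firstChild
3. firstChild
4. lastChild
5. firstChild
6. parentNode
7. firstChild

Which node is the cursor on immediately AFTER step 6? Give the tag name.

Answer: a

Derivation:
After 1 (nextSibling): div (no-op, stayed)
After 2 (firstChild): td
After 3 (firstChild): html
After 4 (lastChild): a
After 5 (firstChild): nav
After 6 (parentNode): a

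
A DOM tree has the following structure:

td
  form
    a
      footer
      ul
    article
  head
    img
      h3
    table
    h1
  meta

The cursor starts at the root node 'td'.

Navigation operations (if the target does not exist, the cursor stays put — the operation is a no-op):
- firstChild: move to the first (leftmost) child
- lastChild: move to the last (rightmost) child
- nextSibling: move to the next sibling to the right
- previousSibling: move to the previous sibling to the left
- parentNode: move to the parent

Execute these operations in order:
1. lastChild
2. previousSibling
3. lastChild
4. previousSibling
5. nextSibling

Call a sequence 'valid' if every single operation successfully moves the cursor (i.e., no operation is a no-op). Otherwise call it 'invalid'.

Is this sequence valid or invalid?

After 1 (lastChild): meta
After 2 (previousSibling): head
After 3 (lastChild): h1
After 4 (previousSibling): table
After 5 (nextSibling): h1

Answer: valid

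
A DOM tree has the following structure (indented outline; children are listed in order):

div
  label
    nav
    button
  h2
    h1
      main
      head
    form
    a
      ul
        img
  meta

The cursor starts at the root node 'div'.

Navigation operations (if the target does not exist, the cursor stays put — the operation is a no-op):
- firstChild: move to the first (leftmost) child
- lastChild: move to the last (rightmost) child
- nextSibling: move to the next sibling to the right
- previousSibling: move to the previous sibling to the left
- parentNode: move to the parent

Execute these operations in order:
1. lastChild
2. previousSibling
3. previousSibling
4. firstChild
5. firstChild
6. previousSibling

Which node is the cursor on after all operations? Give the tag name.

Answer: nav

Derivation:
After 1 (lastChild): meta
After 2 (previousSibling): h2
After 3 (previousSibling): label
After 4 (firstChild): nav
After 5 (firstChild): nav (no-op, stayed)
After 6 (previousSibling): nav (no-op, stayed)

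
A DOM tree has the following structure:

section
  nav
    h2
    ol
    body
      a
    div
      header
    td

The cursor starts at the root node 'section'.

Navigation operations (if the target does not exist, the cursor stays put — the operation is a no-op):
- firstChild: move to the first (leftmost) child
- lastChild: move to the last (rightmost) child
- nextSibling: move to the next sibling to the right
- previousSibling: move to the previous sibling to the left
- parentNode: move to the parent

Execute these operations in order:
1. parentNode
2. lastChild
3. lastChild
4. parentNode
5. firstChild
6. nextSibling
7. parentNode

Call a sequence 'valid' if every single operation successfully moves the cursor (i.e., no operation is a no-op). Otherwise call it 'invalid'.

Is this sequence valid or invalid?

Answer: invalid

Derivation:
After 1 (parentNode): section (no-op, stayed)
After 2 (lastChild): nav
After 3 (lastChild): td
After 4 (parentNode): nav
After 5 (firstChild): h2
After 6 (nextSibling): ol
After 7 (parentNode): nav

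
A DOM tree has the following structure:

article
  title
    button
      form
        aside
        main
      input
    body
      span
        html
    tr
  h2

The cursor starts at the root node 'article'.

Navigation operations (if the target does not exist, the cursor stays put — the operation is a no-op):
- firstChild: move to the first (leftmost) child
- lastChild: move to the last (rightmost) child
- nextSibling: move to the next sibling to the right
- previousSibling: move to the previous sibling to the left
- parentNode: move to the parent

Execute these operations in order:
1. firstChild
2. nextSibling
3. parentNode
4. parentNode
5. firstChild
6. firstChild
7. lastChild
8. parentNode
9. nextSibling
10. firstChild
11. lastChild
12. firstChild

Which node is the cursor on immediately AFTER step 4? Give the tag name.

After 1 (firstChild): title
After 2 (nextSibling): h2
After 3 (parentNode): article
After 4 (parentNode): article (no-op, stayed)

Answer: article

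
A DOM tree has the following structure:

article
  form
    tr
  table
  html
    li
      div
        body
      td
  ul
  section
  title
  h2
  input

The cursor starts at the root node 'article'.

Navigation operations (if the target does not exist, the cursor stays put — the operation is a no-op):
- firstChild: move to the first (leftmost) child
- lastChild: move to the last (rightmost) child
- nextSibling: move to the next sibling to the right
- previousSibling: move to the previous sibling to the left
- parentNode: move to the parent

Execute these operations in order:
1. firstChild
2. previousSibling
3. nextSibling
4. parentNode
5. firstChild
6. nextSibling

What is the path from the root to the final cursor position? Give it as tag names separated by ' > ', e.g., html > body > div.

After 1 (firstChild): form
After 2 (previousSibling): form (no-op, stayed)
After 3 (nextSibling): table
After 4 (parentNode): article
After 5 (firstChild): form
After 6 (nextSibling): table

Answer: article > table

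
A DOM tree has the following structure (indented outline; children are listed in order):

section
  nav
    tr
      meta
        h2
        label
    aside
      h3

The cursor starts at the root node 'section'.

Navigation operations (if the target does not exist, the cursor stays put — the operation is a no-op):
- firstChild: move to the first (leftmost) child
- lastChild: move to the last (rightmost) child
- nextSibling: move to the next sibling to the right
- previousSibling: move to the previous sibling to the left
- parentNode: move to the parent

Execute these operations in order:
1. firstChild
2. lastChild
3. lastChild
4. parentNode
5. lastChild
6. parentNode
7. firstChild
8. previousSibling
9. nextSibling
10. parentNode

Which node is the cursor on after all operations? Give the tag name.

After 1 (firstChild): nav
After 2 (lastChild): aside
After 3 (lastChild): h3
After 4 (parentNode): aside
After 5 (lastChild): h3
After 6 (parentNode): aside
After 7 (firstChild): h3
After 8 (previousSibling): h3 (no-op, stayed)
After 9 (nextSibling): h3 (no-op, stayed)
After 10 (parentNode): aside

Answer: aside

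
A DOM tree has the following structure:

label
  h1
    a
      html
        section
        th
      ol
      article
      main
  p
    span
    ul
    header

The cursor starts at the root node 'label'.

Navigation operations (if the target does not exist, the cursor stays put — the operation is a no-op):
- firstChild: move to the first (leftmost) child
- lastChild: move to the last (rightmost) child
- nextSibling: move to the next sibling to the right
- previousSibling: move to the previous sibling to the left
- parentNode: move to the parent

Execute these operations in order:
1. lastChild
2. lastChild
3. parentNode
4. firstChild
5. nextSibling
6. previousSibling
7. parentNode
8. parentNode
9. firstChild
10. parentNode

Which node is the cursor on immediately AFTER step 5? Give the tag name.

After 1 (lastChild): p
After 2 (lastChild): header
After 3 (parentNode): p
After 4 (firstChild): span
After 5 (nextSibling): ul

Answer: ul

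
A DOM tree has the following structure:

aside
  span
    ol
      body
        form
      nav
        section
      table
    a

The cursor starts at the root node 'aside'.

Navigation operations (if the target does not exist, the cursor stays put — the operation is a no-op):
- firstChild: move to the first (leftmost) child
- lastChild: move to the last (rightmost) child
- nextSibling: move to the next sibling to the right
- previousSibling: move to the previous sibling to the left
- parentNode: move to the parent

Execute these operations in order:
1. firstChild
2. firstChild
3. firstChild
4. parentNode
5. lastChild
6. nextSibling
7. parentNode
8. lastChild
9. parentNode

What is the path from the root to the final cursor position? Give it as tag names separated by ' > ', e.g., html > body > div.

After 1 (firstChild): span
After 2 (firstChild): ol
After 3 (firstChild): body
After 4 (parentNode): ol
After 5 (lastChild): table
After 6 (nextSibling): table (no-op, stayed)
After 7 (parentNode): ol
After 8 (lastChild): table
After 9 (parentNode): ol

Answer: aside > span > ol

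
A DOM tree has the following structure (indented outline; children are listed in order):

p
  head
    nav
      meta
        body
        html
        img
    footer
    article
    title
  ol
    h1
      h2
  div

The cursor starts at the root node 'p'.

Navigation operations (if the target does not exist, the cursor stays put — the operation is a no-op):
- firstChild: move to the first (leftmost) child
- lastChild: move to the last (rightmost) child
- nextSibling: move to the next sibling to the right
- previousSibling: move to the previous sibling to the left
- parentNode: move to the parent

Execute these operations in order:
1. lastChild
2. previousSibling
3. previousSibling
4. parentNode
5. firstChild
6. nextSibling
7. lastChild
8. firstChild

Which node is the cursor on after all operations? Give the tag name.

After 1 (lastChild): div
After 2 (previousSibling): ol
After 3 (previousSibling): head
After 4 (parentNode): p
After 5 (firstChild): head
After 6 (nextSibling): ol
After 7 (lastChild): h1
After 8 (firstChild): h2

Answer: h2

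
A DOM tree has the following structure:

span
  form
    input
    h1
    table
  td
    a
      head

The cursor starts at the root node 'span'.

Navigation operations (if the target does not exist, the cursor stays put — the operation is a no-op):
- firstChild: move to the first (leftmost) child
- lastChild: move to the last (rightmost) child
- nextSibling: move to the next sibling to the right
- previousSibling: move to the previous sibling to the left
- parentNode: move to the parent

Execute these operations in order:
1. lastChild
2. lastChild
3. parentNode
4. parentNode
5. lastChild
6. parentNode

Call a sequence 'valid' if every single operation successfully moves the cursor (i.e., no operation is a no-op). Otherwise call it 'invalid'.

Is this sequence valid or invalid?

Answer: valid

Derivation:
After 1 (lastChild): td
After 2 (lastChild): a
After 3 (parentNode): td
After 4 (parentNode): span
After 5 (lastChild): td
After 6 (parentNode): span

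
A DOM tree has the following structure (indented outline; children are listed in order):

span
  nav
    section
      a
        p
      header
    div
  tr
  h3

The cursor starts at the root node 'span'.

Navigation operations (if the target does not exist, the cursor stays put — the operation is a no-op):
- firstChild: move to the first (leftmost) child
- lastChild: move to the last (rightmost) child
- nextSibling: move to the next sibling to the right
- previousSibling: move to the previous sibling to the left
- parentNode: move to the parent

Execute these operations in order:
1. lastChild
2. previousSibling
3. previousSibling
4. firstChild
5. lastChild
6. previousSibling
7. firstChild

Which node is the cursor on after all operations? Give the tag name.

Answer: p

Derivation:
After 1 (lastChild): h3
After 2 (previousSibling): tr
After 3 (previousSibling): nav
After 4 (firstChild): section
After 5 (lastChild): header
After 6 (previousSibling): a
After 7 (firstChild): p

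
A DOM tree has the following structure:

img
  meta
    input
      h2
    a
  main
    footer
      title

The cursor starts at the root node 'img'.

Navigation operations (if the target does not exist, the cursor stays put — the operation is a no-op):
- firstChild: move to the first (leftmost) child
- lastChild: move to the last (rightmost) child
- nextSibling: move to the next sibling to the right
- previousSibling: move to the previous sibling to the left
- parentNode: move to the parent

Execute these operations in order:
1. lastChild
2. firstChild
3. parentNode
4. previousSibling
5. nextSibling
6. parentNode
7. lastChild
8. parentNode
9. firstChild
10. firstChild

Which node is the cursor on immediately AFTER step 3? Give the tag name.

After 1 (lastChild): main
After 2 (firstChild): footer
After 3 (parentNode): main

Answer: main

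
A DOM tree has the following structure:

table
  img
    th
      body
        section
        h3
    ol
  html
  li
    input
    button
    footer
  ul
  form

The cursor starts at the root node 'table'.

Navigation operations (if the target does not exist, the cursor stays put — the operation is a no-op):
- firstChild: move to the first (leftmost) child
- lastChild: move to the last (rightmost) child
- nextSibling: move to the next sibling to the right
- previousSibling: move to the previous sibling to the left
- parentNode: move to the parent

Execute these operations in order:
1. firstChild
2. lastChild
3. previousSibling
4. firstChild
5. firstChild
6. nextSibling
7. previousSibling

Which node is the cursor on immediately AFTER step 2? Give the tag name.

Answer: ol

Derivation:
After 1 (firstChild): img
After 2 (lastChild): ol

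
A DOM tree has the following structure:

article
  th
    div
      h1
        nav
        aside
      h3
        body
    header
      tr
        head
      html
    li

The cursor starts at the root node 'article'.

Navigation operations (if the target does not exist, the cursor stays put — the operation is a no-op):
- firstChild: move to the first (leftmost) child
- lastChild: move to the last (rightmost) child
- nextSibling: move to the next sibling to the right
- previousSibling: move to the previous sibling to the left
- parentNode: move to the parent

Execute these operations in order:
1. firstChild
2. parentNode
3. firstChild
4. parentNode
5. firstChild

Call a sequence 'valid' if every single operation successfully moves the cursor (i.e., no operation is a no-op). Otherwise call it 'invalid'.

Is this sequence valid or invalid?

After 1 (firstChild): th
After 2 (parentNode): article
After 3 (firstChild): th
After 4 (parentNode): article
After 5 (firstChild): th

Answer: valid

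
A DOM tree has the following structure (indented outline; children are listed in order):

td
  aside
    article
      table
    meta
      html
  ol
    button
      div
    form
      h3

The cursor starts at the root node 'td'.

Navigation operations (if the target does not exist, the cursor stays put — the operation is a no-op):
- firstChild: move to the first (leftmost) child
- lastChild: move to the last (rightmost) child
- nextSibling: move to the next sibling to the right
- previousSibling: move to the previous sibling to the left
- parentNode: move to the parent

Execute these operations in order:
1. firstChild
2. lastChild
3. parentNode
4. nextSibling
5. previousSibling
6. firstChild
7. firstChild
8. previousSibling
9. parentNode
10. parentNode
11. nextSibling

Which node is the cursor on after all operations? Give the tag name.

After 1 (firstChild): aside
After 2 (lastChild): meta
After 3 (parentNode): aside
After 4 (nextSibling): ol
After 5 (previousSibling): aside
After 6 (firstChild): article
After 7 (firstChild): table
After 8 (previousSibling): table (no-op, stayed)
After 9 (parentNode): article
After 10 (parentNode): aside
After 11 (nextSibling): ol

Answer: ol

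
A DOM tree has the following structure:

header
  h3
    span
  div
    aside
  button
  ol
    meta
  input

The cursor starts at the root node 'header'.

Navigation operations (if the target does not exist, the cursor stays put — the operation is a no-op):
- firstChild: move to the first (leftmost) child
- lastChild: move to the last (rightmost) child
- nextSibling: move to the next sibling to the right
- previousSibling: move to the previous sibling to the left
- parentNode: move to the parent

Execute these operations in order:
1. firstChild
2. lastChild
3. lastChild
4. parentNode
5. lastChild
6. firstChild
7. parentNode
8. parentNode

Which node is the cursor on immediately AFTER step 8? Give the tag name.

After 1 (firstChild): h3
After 2 (lastChild): span
After 3 (lastChild): span (no-op, stayed)
After 4 (parentNode): h3
After 5 (lastChild): span
After 6 (firstChild): span (no-op, stayed)
After 7 (parentNode): h3
After 8 (parentNode): header

Answer: header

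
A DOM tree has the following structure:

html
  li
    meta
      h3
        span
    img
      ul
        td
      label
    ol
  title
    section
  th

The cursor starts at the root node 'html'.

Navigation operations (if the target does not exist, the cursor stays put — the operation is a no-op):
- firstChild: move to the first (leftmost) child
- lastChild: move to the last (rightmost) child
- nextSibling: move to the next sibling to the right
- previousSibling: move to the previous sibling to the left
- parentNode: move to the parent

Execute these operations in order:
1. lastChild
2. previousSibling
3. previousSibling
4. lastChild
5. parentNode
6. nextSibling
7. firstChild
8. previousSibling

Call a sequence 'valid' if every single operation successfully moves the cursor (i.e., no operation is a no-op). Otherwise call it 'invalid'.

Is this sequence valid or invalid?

Answer: invalid

Derivation:
After 1 (lastChild): th
After 2 (previousSibling): title
After 3 (previousSibling): li
After 4 (lastChild): ol
After 5 (parentNode): li
After 6 (nextSibling): title
After 7 (firstChild): section
After 8 (previousSibling): section (no-op, stayed)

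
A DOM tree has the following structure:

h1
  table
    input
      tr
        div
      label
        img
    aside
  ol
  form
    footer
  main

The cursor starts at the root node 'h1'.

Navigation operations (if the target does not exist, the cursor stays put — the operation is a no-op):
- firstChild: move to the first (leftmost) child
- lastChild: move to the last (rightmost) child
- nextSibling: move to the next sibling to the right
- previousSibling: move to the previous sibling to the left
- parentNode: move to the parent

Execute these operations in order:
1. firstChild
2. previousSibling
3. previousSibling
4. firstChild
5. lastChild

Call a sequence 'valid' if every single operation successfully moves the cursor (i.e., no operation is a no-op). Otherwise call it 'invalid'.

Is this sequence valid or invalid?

Answer: invalid

Derivation:
After 1 (firstChild): table
After 2 (previousSibling): table (no-op, stayed)
After 3 (previousSibling): table (no-op, stayed)
After 4 (firstChild): input
After 5 (lastChild): label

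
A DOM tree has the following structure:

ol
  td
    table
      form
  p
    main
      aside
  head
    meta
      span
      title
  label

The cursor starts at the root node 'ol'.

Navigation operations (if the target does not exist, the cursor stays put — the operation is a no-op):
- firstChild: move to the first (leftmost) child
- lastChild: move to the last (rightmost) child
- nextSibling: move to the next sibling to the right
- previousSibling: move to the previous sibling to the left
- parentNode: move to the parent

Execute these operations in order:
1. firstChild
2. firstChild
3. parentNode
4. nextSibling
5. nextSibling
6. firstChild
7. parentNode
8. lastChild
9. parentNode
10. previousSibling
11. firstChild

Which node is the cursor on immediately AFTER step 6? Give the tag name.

Answer: meta

Derivation:
After 1 (firstChild): td
After 2 (firstChild): table
After 3 (parentNode): td
After 4 (nextSibling): p
After 5 (nextSibling): head
After 6 (firstChild): meta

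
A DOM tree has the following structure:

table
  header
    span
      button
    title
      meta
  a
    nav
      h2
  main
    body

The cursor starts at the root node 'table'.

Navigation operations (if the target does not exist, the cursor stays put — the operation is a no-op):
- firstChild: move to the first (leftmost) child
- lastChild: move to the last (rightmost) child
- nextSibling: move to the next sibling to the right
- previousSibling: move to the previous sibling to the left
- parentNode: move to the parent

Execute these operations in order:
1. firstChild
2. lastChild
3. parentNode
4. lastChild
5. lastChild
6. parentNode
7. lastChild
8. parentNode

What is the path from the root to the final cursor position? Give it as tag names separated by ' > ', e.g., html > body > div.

After 1 (firstChild): header
After 2 (lastChild): title
After 3 (parentNode): header
After 4 (lastChild): title
After 5 (lastChild): meta
After 6 (parentNode): title
After 7 (lastChild): meta
After 8 (parentNode): title

Answer: table > header > title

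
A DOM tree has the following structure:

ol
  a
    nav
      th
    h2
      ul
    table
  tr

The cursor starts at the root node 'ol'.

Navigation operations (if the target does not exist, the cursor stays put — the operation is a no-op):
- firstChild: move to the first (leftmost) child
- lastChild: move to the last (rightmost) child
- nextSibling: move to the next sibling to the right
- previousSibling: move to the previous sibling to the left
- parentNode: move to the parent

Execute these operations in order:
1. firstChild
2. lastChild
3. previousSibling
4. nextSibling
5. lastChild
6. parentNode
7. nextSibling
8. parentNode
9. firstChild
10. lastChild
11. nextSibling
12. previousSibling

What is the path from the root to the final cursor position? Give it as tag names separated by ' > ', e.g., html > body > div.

After 1 (firstChild): a
After 2 (lastChild): table
After 3 (previousSibling): h2
After 4 (nextSibling): table
After 5 (lastChild): table (no-op, stayed)
After 6 (parentNode): a
After 7 (nextSibling): tr
After 8 (parentNode): ol
After 9 (firstChild): a
After 10 (lastChild): table
After 11 (nextSibling): table (no-op, stayed)
After 12 (previousSibling): h2

Answer: ol > a > h2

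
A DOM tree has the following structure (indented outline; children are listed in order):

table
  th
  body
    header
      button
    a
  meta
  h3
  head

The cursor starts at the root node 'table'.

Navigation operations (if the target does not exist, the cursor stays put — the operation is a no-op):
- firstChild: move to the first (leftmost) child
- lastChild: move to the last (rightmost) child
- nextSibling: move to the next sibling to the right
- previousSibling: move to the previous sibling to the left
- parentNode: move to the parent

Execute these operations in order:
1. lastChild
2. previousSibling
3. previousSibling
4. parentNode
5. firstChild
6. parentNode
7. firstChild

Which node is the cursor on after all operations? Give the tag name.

After 1 (lastChild): head
After 2 (previousSibling): h3
After 3 (previousSibling): meta
After 4 (parentNode): table
After 5 (firstChild): th
After 6 (parentNode): table
After 7 (firstChild): th

Answer: th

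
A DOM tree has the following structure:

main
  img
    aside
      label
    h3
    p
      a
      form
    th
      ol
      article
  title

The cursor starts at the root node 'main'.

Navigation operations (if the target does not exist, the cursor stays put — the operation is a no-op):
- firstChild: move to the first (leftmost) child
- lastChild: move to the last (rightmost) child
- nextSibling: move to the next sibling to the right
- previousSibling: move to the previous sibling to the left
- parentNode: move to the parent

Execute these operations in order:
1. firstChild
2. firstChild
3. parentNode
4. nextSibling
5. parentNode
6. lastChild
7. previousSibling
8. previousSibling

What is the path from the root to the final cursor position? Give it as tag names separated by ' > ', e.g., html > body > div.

After 1 (firstChild): img
After 2 (firstChild): aside
After 3 (parentNode): img
After 4 (nextSibling): title
After 5 (parentNode): main
After 6 (lastChild): title
After 7 (previousSibling): img
After 8 (previousSibling): img (no-op, stayed)

Answer: main > img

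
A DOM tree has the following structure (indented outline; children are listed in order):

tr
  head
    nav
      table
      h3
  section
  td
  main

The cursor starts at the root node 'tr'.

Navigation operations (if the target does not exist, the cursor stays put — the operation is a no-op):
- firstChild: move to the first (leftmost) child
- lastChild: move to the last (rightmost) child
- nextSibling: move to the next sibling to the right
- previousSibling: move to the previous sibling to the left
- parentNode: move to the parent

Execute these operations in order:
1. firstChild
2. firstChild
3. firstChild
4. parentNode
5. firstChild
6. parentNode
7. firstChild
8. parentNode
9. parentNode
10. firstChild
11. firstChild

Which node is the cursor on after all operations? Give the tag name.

Answer: table

Derivation:
After 1 (firstChild): head
After 2 (firstChild): nav
After 3 (firstChild): table
After 4 (parentNode): nav
After 5 (firstChild): table
After 6 (parentNode): nav
After 7 (firstChild): table
After 8 (parentNode): nav
After 9 (parentNode): head
After 10 (firstChild): nav
After 11 (firstChild): table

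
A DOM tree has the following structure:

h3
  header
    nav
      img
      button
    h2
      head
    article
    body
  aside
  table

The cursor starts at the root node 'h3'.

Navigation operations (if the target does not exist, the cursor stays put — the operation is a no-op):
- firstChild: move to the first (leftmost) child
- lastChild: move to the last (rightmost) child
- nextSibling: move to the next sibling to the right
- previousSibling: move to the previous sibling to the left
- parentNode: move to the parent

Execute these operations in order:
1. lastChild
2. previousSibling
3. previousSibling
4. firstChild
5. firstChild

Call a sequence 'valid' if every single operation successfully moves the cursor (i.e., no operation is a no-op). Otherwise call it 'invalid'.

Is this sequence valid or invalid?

Answer: valid

Derivation:
After 1 (lastChild): table
After 2 (previousSibling): aside
After 3 (previousSibling): header
After 4 (firstChild): nav
After 5 (firstChild): img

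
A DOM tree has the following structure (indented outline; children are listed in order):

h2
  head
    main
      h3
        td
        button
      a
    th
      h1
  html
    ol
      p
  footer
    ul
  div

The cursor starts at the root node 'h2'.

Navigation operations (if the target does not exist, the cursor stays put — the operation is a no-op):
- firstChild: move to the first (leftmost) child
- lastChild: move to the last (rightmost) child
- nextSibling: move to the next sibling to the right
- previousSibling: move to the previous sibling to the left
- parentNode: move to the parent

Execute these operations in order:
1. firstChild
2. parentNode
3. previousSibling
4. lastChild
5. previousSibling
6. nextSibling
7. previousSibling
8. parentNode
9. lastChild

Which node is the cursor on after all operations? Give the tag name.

After 1 (firstChild): head
After 2 (parentNode): h2
After 3 (previousSibling): h2 (no-op, stayed)
After 4 (lastChild): div
After 5 (previousSibling): footer
After 6 (nextSibling): div
After 7 (previousSibling): footer
After 8 (parentNode): h2
After 9 (lastChild): div

Answer: div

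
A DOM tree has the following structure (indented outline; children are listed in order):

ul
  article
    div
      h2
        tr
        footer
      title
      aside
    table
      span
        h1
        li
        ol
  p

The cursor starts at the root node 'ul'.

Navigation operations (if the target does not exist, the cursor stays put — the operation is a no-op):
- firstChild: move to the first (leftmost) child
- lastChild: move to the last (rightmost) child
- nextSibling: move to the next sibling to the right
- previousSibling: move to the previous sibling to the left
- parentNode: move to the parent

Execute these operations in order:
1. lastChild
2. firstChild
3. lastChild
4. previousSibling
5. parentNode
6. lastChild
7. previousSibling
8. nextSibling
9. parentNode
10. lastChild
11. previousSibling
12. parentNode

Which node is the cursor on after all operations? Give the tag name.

Answer: ul

Derivation:
After 1 (lastChild): p
After 2 (firstChild): p (no-op, stayed)
After 3 (lastChild): p (no-op, stayed)
After 4 (previousSibling): article
After 5 (parentNode): ul
After 6 (lastChild): p
After 7 (previousSibling): article
After 8 (nextSibling): p
After 9 (parentNode): ul
After 10 (lastChild): p
After 11 (previousSibling): article
After 12 (parentNode): ul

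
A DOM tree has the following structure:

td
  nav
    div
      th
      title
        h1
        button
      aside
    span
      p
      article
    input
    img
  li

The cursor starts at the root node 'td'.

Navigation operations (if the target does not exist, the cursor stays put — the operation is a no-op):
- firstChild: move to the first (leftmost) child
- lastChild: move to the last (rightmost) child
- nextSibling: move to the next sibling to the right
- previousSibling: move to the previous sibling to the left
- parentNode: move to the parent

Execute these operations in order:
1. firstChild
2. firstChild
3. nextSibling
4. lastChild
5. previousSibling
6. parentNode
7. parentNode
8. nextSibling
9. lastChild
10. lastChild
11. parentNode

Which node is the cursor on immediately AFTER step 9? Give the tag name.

After 1 (firstChild): nav
After 2 (firstChild): div
After 3 (nextSibling): span
After 4 (lastChild): article
After 5 (previousSibling): p
After 6 (parentNode): span
After 7 (parentNode): nav
After 8 (nextSibling): li
After 9 (lastChild): li (no-op, stayed)

Answer: li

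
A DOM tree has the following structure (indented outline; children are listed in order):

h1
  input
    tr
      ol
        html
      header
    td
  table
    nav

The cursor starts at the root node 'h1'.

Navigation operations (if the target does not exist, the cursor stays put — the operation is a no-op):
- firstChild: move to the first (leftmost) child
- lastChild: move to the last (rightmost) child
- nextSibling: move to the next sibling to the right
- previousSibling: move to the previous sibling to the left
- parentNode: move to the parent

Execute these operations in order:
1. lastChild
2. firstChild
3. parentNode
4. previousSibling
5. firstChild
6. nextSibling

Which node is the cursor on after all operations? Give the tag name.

After 1 (lastChild): table
After 2 (firstChild): nav
After 3 (parentNode): table
After 4 (previousSibling): input
After 5 (firstChild): tr
After 6 (nextSibling): td

Answer: td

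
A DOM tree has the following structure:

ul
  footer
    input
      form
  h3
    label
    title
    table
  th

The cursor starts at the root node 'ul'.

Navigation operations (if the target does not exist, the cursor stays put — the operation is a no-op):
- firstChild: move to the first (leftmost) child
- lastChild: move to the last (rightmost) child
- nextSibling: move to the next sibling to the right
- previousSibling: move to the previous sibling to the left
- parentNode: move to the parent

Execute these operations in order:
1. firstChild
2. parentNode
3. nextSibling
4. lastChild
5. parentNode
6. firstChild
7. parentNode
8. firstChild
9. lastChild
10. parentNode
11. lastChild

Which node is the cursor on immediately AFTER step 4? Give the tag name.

Answer: th

Derivation:
After 1 (firstChild): footer
After 2 (parentNode): ul
After 3 (nextSibling): ul (no-op, stayed)
After 4 (lastChild): th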